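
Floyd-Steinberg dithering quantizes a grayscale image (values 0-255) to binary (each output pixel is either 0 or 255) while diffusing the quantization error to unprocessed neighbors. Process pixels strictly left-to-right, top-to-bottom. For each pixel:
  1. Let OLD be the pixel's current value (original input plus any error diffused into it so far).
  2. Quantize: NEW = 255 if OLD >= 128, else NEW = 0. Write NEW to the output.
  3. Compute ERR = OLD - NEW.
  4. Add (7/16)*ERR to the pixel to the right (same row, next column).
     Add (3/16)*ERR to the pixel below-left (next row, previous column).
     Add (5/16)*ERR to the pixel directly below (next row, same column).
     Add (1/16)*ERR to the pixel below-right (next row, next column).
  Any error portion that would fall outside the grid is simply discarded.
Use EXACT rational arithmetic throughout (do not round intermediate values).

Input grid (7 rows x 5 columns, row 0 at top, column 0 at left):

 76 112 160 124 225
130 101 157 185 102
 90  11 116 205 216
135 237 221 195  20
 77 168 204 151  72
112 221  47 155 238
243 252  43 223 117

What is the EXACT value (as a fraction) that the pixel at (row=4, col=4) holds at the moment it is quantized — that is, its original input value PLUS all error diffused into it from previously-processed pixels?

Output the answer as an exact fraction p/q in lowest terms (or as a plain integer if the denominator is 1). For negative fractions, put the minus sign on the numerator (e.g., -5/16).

(0,0): OLD=76 → NEW=0, ERR=76
(0,1): OLD=581/4 → NEW=255, ERR=-439/4
(0,2): OLD=7167/64 → NEW=0, ERR=7167/64
(0,3): OLD=177145/1024 → NEW=255, ERR=-83975/1024
(0,4): OLD=3098575/16384 → NEW=255, ERR=-1079345/16384
(1,0): OLD=8523/64 → NEW=255, ERR=-7797/64
(1,1): OLD=20045/512 → NEW=0, ERR=20045/512
(1,2): OLD=3061969/16384 → NEW=255, ERR=-1115951/16384
(1,3): OLD=8140925/65536 → NEW=0, ERR=8140925/65536
(1,4): OLD=136979927/1048576 → NEW=255, ERR=-130406953/1048576
(2,0): OLD=485535/8192 → NEW=0, ERR=485535/8192
(2,1): OLD=7544389/262144 → NEW=0, ERR=7544389/262144
(2,2): OLD=558028047/4194304 → NEW=255, ERR=-511519473/4194304
(2,3): OLD=10931209917/67108864 → NEW=255, ERR=-6181550403/67108864
(2,4): OLD=155263463403/1073741824 → NEW=255, ERR=-118540701717/1073741824
(3,0): OLD=666549807/4194304 → NEW=255, ERR=-402997713/4194304
(3,1): OLD=6200701699/33554432 → NEW=255, ERR=-2355678461/33554432
(3,2): OLD=146782599185/1073741824 → NEW=255, ERR=-127021565935/1073741824
(3,3): OLD=184978550857/2147483648 → NEW=0, ERR=184978550857/2147483648
(3,4): OLD=598827993293/34359738368 → NEW=0, ERR=598827993293/34359738368
(4,0): OLD=18152116321/536870912 → NEW=0, ERR=18152116321/536870912
(4,1): OLD=2279206985313/17179869184 → NEW=255, ERR=-2101659656607/17179869184
(4,2): OLD=34435127994063/274877906944 → NEW=0, ERR=34435127994063/274877906944
(4,3): OLD=1005391542643297/4398046511104 → NEW=255, ERR=-116110317688223/4398046511104
(4,4): OLD=5015863344836903/70368744177664 → NEW=0, ERR=5015863344836903/70368744177664
Target (4,4): original=72, with diffused error = 5015863344836903/70368744177664

Answer: 5015863344836903/70368744177664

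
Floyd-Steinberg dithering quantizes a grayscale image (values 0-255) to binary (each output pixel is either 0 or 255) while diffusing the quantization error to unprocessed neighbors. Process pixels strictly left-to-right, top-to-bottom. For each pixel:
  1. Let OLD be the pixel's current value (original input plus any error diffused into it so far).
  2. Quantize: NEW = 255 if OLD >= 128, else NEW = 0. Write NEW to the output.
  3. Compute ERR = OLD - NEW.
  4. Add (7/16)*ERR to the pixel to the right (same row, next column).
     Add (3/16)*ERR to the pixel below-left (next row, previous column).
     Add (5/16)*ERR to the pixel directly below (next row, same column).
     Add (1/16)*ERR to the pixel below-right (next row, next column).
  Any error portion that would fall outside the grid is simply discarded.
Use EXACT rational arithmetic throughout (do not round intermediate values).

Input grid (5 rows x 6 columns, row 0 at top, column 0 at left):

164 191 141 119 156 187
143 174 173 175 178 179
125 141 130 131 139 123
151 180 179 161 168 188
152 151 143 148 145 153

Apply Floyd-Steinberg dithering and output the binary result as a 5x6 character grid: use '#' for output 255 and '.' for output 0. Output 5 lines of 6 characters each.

(0,0): OLD=164 → NEW=255, ERR=-91
(0,1): OLD=2419/16 → NEW=255, ERR=-1661/16
(0,2): OLD=24469/256 → NEW=0, ERR=24469/256
(0,3): OLD=658707/4096 → NEW=255, ERR=-385773/4096
(0,4): OLD=7523205/65536 → NEW=0, ERR=7523205/65536
(0,5): OLD=248746147/1048576 → NEW=255, ERR=-18640733/1048576
(1,0): OLD=24345/256 → NEW=0, ERR=24345/256
(1,1): OLD=400175/2048 → NEW=255, ERR=-122065/2048
(1,2): OLD=10003803/65536 → NEW=255, ERR=-6707877/65536
(1,3): OLD=33629375/262144 → NEW=255, ERR=-33217345/262144
(1,4): OLD=2503435101/16777216 → NEW=255, ERR=-1774754979/16777216
(1,5): OLD=36061343611/268435456 → NEW=255, ERR=-32389697669/268435456
(2,0): OLD=4703605/32768 → NEW=255, ERR=-3652235/32768
(2,1): OLD=63296215/1048576 → NEW=0, ERR=63296215/1048576
(2,2): OLD=1626376005/16777216 → NEW=0, ERR=1626376005/16777216
(2,3): OLD=14439322461/134217728 → NEW=0, ERR=14439322461/134217728
(2,4): OLD=525986915991/4294967296 → NEW=0, ERR=525986915991/4294967296
(2,5): OLD=9088890962321/68719476736 → NEW=255, ERR=-8434575605359/68719476736
(3,0): OLD=2138890661/16777216 → NEW=0, ERR=2138890661/16777216
(3,1): OLD=35681748801/134217728 → NEW=255, ERR=1456228161/134217728
(3,2): OLD=255534046611/1073741824 → NEW=255, ERR=-18270118509/1073741824
(3,3): OLD=14856877035257/68719476736 → NEW=255, ERR=-2666589532423/68719476736
(3,4): OLD=95109993151321/549755813888 → NEW=255, ERR=-45077739390119/549755813888
(3,5): OLD=1068064613476759/8796093022208 → NEW=0, ERR=1068064613476759/8796093022208
(4,0): OLD=416341825419/2147483648 → NEW=255, ERR=-131266504821/2147483648
(4,1): OLD=4550110506255/34359738368 → NEW=255, ERR=-4211622777585/34359738368
(4,2): OLD=85166826184061/1099511627776 → NEW=0, ERR=85166826184061/1099511627776
(4,3): OLD=2697309117574225/17592186044416 → NEW=255, ERR=-1788698323751855/17592186044416
(4,4): OLD=26806285814923361/281474976710656 → NEW=0, ERR=26806285814923361/281474976710656
(4,5): OLD=1024505279280689927/4503599627370496 → NEW=255, ERR=-123912625698786553/4503599627370496
Row 0: ##.#.#
Row 1: .#####
Row 2: #....#
Row 3: .####.
Row 4: ##.#.#

Answer: ##.#.#
.#####
#....#
.####.
##.#.#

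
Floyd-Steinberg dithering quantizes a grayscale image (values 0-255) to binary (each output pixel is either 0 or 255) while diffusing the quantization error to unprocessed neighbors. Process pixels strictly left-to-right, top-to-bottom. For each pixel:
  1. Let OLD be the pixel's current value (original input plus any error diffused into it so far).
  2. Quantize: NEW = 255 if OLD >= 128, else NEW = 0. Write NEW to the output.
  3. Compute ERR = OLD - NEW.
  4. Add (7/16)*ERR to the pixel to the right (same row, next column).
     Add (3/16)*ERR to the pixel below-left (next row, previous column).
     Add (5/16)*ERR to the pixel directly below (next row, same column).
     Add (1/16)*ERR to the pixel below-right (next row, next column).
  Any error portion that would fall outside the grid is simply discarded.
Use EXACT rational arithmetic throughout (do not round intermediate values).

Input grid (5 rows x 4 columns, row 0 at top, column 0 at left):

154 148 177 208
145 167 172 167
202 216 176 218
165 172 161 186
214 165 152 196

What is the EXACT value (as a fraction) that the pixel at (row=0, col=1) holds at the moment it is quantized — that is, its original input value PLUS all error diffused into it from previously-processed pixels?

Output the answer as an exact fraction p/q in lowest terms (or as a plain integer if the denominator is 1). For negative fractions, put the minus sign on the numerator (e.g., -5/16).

Answer: 1661/16

Derivation:
(0,0): OLD=154 → NEW=255, ERR=-101
(0,1): OLD=1661/16 → NEW=0, ERR=1661/16
Target (0,1): original=148, with diffused error = 1661/16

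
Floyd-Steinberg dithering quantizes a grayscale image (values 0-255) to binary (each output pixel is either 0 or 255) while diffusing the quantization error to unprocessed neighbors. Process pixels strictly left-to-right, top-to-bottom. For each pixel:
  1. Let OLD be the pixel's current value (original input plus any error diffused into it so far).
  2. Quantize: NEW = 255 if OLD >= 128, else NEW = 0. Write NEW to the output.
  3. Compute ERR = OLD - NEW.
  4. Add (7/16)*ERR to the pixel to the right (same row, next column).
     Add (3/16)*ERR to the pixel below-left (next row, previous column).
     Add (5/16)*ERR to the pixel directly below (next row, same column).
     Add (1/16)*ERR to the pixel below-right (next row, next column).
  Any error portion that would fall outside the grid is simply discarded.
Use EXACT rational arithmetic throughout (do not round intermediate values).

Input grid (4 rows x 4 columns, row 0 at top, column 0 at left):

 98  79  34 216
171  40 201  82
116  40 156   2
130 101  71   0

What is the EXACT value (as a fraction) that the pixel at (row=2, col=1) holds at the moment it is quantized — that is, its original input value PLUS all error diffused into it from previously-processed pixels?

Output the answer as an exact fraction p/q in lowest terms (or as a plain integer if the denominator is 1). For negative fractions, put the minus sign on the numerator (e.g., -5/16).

Answer: 64294003/524288

Derivation:
(0,0): OLD=98 → NEW=0, ERR=98
(0,1): OLD=975/8 → NEW=0, ERR=975/8
(0,2): OLD=11177/128 → NEW=0, ERR=11177/128
(0,3): OLD=520607/2048 → NEW=255, ERR=-1633/2048
(1,0): OLD=28733/128 → NEW=255, ERR=-3907/128
(1,1): OLD=89323/1024 → NEW=0, ERR=89323/1024
(1,2): OLD=8975751/32768 → NEW=255, ERR=619911/32768
(1,3): OLD=50061665/524288 → NEW=0, ERR=50061665/524288
(2,0): OLD=2012233/16384 → NEW=0, ERR=2012233/16384
(2,1): OLD=64294003/524288 → NEW=0, ERR=64294003/524288
Target (2,1): original=40, with diffused error = 64294003/524288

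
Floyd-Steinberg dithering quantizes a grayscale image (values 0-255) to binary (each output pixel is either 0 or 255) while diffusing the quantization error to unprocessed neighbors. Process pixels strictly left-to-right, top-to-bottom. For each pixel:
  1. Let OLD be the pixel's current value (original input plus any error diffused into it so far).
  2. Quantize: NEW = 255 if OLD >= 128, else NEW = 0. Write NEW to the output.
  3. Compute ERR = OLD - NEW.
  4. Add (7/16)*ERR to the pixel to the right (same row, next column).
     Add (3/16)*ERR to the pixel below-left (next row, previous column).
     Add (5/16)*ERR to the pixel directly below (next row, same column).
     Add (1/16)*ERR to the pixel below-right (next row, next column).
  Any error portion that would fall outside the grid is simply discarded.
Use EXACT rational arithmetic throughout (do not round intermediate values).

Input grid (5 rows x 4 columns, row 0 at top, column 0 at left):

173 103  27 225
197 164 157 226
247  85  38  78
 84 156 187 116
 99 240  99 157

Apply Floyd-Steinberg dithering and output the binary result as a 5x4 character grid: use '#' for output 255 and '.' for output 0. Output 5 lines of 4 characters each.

(0,0): OLD=173 → NEW=255, ERR=-82
(0,1): OLD=537/8 → NEW=0, ERR=537/8
(0,2): OLD=7215/128 → NEW=0, ERR=7215/128
(0,3): OLD=511305/2048 → NEW=255, ERR=-10935/2048
(1,0): OLD=23547/128 → NEW=255, ERR=-9093/128
(1,1): OLD=163165/1024 → NEW=255, ERR=-97955/1024
(1,2): OLD=4455073/32768 → NEW=255, ERR=-3900767/32768
(1,3): OLD=92155959/524288 → NEW=255, ERR=-41537481/524288
(2,0): OLD=3389263/16384 → NEW=255, ERR=-788657/16384
(2,1): OLD=3820373/524288 → NEW=0, ERR=3820373/524288
(2,2): OLD=-17664631/1048576 → NEW=0, ERR=-17664631/1048576
(2,3): OLD=644771077/16777216 → NEW=0, ERR=644771077/16777216
(3,0): OLD=589919071/8388608 → NEW=0, ERR=589919071/8388608
(3,1): OLD=24545285377/134217728 → NEW=255, ERR=-9680235263/134217728
(3,2): OLD=338964952831/2147483648 → NEW=255, ERR=-208643377409/2147483648
(3,3): OLD=2901702333817/34359738368 → NEW=0, ERR=2901702333817/34359738368
(4,0): OLD=230753701043/2147483648 → NEW=0, ERR=230753701043/2147483648
(4,1): OLD=4306141722265/17179869184 → NEW=255, ERR=-74724919655/17179869184
(4,2): OLD=42915173281145/549755813888 → NEW=0, ERR=42915173281145/549755813888
(4,3): OLD=1860116299543327/8796093022208 → NEW=255, ERR=-382887421119713/8796093022208
Row 0: #..#
Row 1: ####
Row 2: #...
Row 3: .##.
Row 4: .#.#

Answer: #..#
####
#...
.##.
.#.#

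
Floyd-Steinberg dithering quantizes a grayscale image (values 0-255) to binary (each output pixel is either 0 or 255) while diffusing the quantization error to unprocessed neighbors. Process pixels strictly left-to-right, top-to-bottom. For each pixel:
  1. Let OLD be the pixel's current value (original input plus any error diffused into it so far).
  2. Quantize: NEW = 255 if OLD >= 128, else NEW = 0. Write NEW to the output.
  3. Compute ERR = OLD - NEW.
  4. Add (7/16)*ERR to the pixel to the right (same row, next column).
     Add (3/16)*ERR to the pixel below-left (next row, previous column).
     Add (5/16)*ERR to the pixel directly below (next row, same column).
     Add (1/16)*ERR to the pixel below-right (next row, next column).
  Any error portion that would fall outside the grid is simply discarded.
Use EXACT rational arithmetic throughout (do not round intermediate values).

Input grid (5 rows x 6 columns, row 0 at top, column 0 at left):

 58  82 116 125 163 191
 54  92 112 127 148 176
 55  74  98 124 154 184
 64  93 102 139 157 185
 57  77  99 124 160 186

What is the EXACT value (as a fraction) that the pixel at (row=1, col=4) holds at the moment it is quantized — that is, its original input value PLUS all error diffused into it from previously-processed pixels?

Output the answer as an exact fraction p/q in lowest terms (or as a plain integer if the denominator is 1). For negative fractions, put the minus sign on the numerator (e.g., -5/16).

(0,0): OLD=58 → NEW=0, ERR=58
(0,1): OLD=859/8 → NEW=0, ERR=859/8
(0,2): OLD=20861/128 → NEW=255, ERR=-11779/128
(0,3): OLD=173547/2048 → NEW=0, ERR=173547/2048
(0,4): OLD=6556013/32768 → NEW=255, ERR=-1799827/32768
(0,5): OLD=87540219/524288 → NEW=255, ERR=-46153221/524288
(1,0): OLD=11809/128 → NEW=0, ERR=11809/128
(1,1): OLD=155943/1024 → NEW=255, ERR=-105177/1024
(1,2): OLD=1995763/32768 → NEW=0, ERR=1995763/32768
(1,3): OLD=21505943/131072 → NEW=255, ERR=-11917417/131072
(1,4): OLD=669808517/8388608 → NEW=0, ERR=669808517/8388608
Target (1,4): original=148, with diffused error = 669808517/8388608

Answer: 669808517/8388608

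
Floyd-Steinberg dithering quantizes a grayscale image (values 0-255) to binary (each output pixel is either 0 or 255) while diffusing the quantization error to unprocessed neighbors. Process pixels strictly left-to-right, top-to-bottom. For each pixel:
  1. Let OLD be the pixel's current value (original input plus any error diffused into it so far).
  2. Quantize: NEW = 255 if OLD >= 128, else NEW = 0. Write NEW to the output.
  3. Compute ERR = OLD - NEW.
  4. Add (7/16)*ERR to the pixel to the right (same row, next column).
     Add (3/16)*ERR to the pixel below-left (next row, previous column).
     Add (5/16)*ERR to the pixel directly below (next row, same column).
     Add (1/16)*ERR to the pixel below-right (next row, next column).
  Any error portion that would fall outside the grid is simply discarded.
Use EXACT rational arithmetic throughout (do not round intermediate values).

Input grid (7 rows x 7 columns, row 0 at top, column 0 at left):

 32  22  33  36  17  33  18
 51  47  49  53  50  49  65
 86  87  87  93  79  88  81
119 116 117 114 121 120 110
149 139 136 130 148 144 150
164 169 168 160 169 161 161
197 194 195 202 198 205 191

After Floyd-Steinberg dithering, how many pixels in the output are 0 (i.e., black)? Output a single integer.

(0,0): OLD=32 → NEW=0, ERR=32
(0,1): OLD=36 → NEW=0, ERR=36
(0,2): OLD=195/4 → NEW=0, ERR=195/4
(0,3): OLD=3669/64 → NEW=0, ERR=3669/64
(0,4): OLD=43091/1024 → NEW=0, ERR=43091/1024
(0,5): OLD=842309/16384 → NEW=0, ERR=842309/16384
(0,6): OLD=10614755/262144 → NEW=0, ERR=10614755/262144
(1,0): OLD=271/4 → NEW=0, ERR=271/4
(1,1): OLD=3169/32 → NEW=0, ERR=3169/32
(1,2): OLD=123453/1024 → NEW=0, ERR=123453/1024
(1,3): OLD=551309/4096 → NEW=255, ERR=-493171/4096
(1,4): OLD=6211883/262144 → NEW=0, ERR=6211883/262144
(1,5): OLD=179632179/2097152 → NEW=0, ERR=179632179/2097152
(1,6): OLD=3970869085/33554432 → NEW=0, ERR=3970869085/33554432
(2,0): OLD=64379/512 → NEW=0, ERR=64379/512
(2,1): OLD=3273489/16384 → NEW=255, ERR=-904431/16384
(2,2): OLD=22056227/262144 → NEW=0, ERR=22056227/262144
(2,3): OLD=218444379/2097152 → NEW=0, ERR=218444379/2097152
(2,4): OLD=2357389543/16777216 → NEW=255, ERR=-1920800537/16777216
(2,5): OLD=47431735337/536870912 → NEW=0, ERR=47431735337/536870912
(2,6): OLD=1391462213935/8589934592 → NEW=255, ERR=-798971107025/8589934592
(3,0): OLD=38782483/262144 → NEW=255, ERR=-28064237/262144
(3,1): OLD=158432927/2097152 → NEW=0, ERR=158432927/2097152
(3,2): OLD=3228357041/16777216 → NEW=255, ERR=-1049833039/16777216
(3,3): OLD=6909945697/67108864 → NEW=0, ERR=6909945697/67108864
(3,4): OLD=1317227925779/8589934592 → NEW=255, ERR=-873205395181/8589934592
(3,5): OLD=5397206140657/68719476736 → NEW=0, ERR=5397206140657/68719476736
(3,6): OLD=132839139882095/1099511627776 → NEW=0, ERR=132839139882095/1099511627776
(4,0): OLD=4352339669/33554432 → NEW=255, ERR=-4204040491/33554432
(4,1): OLD=47980186921/536870912 → NEW=0, ERR=47980186921/536870912
(4,2): OLD=1542516652759/8589934592 → NEW=255, ERR=-647916668201/8589934592
(4,3): OLD=7298440909261/68719476736 → NEW=0, ERR=7298440909261/68719476736
(4,4): OLD=101077997142067/549755813888 → NEW=255, ERR=-39109735399373/549755813888
(4,5): OLD=2704262115120359/17592186044416 → NEW=255, ERR=-1781745326205721/17592186044416
(4,6): OLD=41757845185734145/281474976710656 → NEW=255, ERR=-30018273875483135/281474976710656
(5,0): OLD=1216366594571/8589934592 → NEW=255, ERR=-974066726389/8589934592
(5,1): OLD=8613573317713/68719476736 → NEW=0, ERR=8613573317713/68719476736
(5,2): OLD=123566543307995/549755813888 → NEW=255, ERR=-16621189233445/549755813888
(5,3): OLD=712084161163311/4398046511104 → NEW=255, ERR=-409417699168209/4398046511104
(5,4): OLD=26371182717644985/281474976710656 → NEW=0, ERR=26371182717644985/281474976710656
(5,5): OLD=328529593391389345/2251799813685248 → NEW=255, ERR=-245679359098348895/2251799813685248
(5,6): OLD=2652086449591098895/36028797018963968 → NEW=0, ERR=2652086449591098895/36028797018963968
(6,0): OLD=203481841569451/1099511627776 → NEW=255, ERR=-76893623513429/1099511627776
(6,1): OLD=3339306917061279/17592186044416 → NEW=255, ERR=-1146700524264801/17592186044416
(6,2): OLD=41493388890689133/281474976710656 → NEW=255, ERR=-30282730170528147/281474976710656
(6,3): OLD=318668924533363699/2251799813685248 → NEW=255, ERR=-255540027956374541/2251799813685248
(6,4): OLD=340819311468554599/2251799813685248 → NEW=255, ERR=-233389641021183641/2251799813685248
(6,5): OLD=83712236436593190413/576460752303423488 → NEW=255, ERR=-63285255400779799027/576460752303423488
(6,6): OLD=1467940271271914180619/9223372036854775808 → NEW=255, ERR=-884019598126053650421/9223372036854775808
Output grid:
  Row 0: .......  (7 black, running=7)
  Row 1: ...#...  (6 black, running=13)
  Row 2: .#..#.#  (4 black, running=17)
  Row 3: #.#.#..  (4 black, running=21)
  Row 4: #.#.###  (2 black, running=23)
  Row 5: #.##.#.  (3 black, running=26)
  Row 6: #######  (0 black, running=26)

Answer: 26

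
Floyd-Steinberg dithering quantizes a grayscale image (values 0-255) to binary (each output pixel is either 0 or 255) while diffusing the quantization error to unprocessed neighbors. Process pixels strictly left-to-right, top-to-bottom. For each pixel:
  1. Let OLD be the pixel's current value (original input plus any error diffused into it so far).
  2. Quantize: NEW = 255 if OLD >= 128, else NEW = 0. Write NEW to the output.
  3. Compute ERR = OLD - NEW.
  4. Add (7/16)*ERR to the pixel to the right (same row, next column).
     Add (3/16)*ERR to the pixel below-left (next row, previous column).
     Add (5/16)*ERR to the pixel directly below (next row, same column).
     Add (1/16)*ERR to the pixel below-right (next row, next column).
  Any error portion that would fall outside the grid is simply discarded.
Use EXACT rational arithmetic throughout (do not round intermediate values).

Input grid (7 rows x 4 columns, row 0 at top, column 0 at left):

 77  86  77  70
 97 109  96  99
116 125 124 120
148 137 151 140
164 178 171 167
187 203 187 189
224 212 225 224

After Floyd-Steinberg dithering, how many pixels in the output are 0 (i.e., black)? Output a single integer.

(0,0): OLD=77 → NEW=0, ERR=77
(0,1): OLD=1915/16 → NEW=0, ERR=1915/16
(0,2): OLD=33117/256 → NEW=255, ERR=-32163/256
(0,3): OLD=61579/4096 → NEW=0, ERR=61579/4096
(1,0): OLD=36737/256 → NEW=255, ERR=-28543/256
(1,1): OLD=161543/2048 → NEW=0, ERR=161543/2048
(1,2): OLD=6654995/65536 → NEW=0, ERR=6654995/65536
(1,3): OLD=147086581/1048576 → NEW=255, ERR=-120300299/1048576
(2,0): OLD=3143997/32768 → NEW=0, ERR=3143997/32768
(2,1): OLD=213592815/1048576 → NEW=255, ERR=-53794065/1048576
(2,2): OLD=244753131/2097152 → NEW=0, ERR=244753131/2097152
(2,3): OLD=4749760607/33554432 → NEW=255, ERR=-3806619553/33554432
(3,0): OLD=2824685293/16777216 → NEW=255, ERR=-1453504787/16777216
(3,1): OLD=29781400371/268435456 → NEW=0, ERR=29781400371/268435456
(3,2): OLD=908521718221/4294967296 → NEW=255, ERR=-186694942259/4294967296
(3,3): OLD=6378880045595/68719476736 → NEW=0, ERR=6378880045595/68719476736
(4,0): OLD=677438454697/4294967296 → NEW=255, ERR=-417778205783/4294967296
(4,1): OLD=5378974697979/34359738368 → NEW=255, ERR=-3382758585861/34359738368
(4,2): OLD=152482951398683/1099511627776 → NEW=255, ERR=-127892513684197/1099511627776
(4,3): OLD=2505163972057389/17592186044416 → NEW=255, ERR=-1980843469268691/17592186044416
(5,0): OLD=75944933208153/549755813888 → NEW=255, ERR=-64242799333287/549755813888
(5,1): OLD=1639944440879631/17592186044416 → NEW=0, ERR=1639944440879631/17592186044416
(5,2): OLD=1444047744767107/8796093022208 → NEW=255, ERR=-798955975895933/8796093022208
(5,3): OLD=30062889370480315/281474976710656 → NEW=0, ERR=30062889370480315/281474976710656
(6,0): OLD=57691380212499917/281474976710656 → NEW=255, ERR=-14084738848717363/281474976710656
(6,1): OLD=877773417387241579/4503599627370496 → NEW=255, ERR=-270644487592234901/4503599627370496
(6,2): OLD=14135964413742793469/72057594037927936 → NEW=255, ERR=-4238722065928830211/72057594037927936
(6,3): OLD=260518813610107231211/1152921504606846976 → NEW=255, ERR=-33476170064638747669/1152921504606846976
Output grid:
  Row 0: ..#.  (3 black, running=3)
  Row 1: #..#  (2 black, running=5)
  Row 2: .#.#  (2 black, running=7)
  Row 3: #.#.  (2 black, running=9)
  Row 4: ####  (0 black, running=9)
  Row 5: #.#.  (2 black, running=11)
  Row 6: ####  (0 black, running=11)

Answer: 11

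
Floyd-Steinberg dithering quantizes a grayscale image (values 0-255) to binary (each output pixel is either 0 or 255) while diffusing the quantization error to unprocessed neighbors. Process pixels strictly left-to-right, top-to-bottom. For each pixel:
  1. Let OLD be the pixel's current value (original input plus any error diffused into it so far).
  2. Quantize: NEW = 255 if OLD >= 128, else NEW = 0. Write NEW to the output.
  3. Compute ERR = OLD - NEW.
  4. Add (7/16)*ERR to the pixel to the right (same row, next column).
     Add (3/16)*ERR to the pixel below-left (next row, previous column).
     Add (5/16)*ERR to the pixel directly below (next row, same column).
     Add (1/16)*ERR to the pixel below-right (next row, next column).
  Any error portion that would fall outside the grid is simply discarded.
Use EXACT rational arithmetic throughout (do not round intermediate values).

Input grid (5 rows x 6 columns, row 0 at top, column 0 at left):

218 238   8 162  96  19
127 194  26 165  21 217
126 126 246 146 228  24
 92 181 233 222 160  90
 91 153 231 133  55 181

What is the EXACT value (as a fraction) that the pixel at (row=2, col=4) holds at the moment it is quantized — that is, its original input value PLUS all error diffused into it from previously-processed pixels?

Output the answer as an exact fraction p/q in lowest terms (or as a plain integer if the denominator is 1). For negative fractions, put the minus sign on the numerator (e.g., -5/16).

Answer: 1118176218137/4294967296

Derivation:
(0,0): OLD=218 → NEW=255, ERR=-37
(0,1): OLD=3549/16 → NEW=255, ERR=-531/16
(0,2): OLD=-1669/256 → NEW=0, ERR=-1669/256
(0,3): OLD=651869/4096 → NEW=255, ERR=-392611/4096
(0,4): OLD=3543179/65536 → NEW=0, ERR=3543179/65536
(0,5): OLD=44725197/1048576 → NEW=0, ERR=44725197/1048576
(1,0): OLD=27959/256 → NEW=0, ERR=27959/256
(1,1): OLD=466689/2048 → NEW=255, ERR=-55551/2048
(1,2): OLD=-521067/65536 → NEW=0, ERR=-521067/65536
(1,3): OLD=37040241/262144 → NEW=255, ERR=-29806479/262144
(1,4): OLD=-165138381/16777216 → NEW=0, ERR=-165138381/16777216
(1,5): OLD=61579594869/268435456 → NEW=255, ERR=-6871446411/268435456
(2,0): OLD=5080475/32768 → NEW=255, ERR=-3275365/32768
(2,1): OLD=82971609/1048576 → NEW=0, ERR=82971609/1048576
(2,2): OLD=4280191179/16777216 → NEW=255, ERR=2001099/16777216
(2,3): OLD=14519351347/134217728 → NEW=0, ERR=14519351347/134217728
(2,4): OLD=1118176218137/4294967296 → NEW=255, ERR=22959557657/4294967296
Target (2,4): original=228, with diffused error = 1118176218137/4294967296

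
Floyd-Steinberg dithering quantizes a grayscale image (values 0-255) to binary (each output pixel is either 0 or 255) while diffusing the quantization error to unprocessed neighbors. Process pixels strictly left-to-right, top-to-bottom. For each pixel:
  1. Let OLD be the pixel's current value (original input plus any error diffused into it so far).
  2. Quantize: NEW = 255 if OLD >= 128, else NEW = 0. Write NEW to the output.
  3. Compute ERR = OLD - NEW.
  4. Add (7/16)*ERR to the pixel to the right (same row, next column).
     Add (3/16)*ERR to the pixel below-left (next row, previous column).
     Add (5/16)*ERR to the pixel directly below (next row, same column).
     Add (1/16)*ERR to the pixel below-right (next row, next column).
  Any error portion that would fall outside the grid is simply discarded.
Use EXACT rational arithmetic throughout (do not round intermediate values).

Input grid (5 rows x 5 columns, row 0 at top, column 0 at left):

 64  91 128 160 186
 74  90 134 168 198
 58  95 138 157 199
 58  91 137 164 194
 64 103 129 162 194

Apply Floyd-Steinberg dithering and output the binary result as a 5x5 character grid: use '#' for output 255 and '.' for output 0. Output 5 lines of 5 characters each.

Answer: ..#.#
.#.##
.#.##
..#.#
.#.##

Derivation:
(0,0): OLD=64 → NEW=0, ERR=64
(0,1): OLD=119 → NEW=0, ERR=119
(0,2): OLD=2881/16 → NEW=255, ERR=-1199/16
(0,3): OLD=32567/256 → NEW=0, ERR=32567/256
(0,4): OLD=989825/4096 → NEW=255, ERR=-54655/4096
(1,0): OLD=1861/16 → NEW=0, ERR=1861/16
(1,1): OLD=21507/128 → NEW=255, ERR=-11133/128
(1,2): OLD=425247/4096 → NEW=0, ERR=425247/4096
(1,3): OLD=4030307/16384 → NEW=255, ERR=-147613/16384
(1,4): OLD=51862409/262144 → NEW=255, ERR=-14984311/262144
(2,0): OLD=159825/2048 → NEW=0, ERR=159825/2048
(2,1): OLD=8434347/65536 → NEW=255, ERR=-8277333/65536
(2,2): OLD=113310465/1048576 → NEW=0, ERR=113310465/1048576
(2,3): OLD=3309011507/16777216 → NEW=255, ERR=-969178573/16777216
(2,4): OLD=41688270501/268435456 → NEW=255, ERR=-26762770779/268435456
(3,0): OLD=61557409/1048576 → NEW=0, ERR=61557409/1048576
(3,1): OLD=858601837/8388608 → NEW=0, ERR=858601837/8388608
(3,2): OLD=52834387423/268435456 → NEW=255, ERR=-15616653857/268435456
(3,3): OLD=58280367551/536870912 → NEW=0, ERR=58280367551/536870912
(3,4): OLD=1775768461579/8589934592 → NEW=255, ERR=-414664859381/8589934592
(4,0): OLD=13628036463/134217728 → NEW=0, ERR=13628036463/134217728
(4,1): OLD=739459171023/4294967296 → NEW=255, ERR=-355757489457/4294967296
(4,2): OLD=6963510725953/68719476736 → NEW=0, ERR=6963510725953/68719476736
(4,3): OLD=250215074001487/1099511627776 → NEW=255, ERR=-30160391081393/1099511627776
(4,4): OLD=3055734037787561/17592186044416 → NEW=255, ERR=-1430273403538519/17592186044416
Row 0: ..#.#
Row 1: .#.##
Row 2: .#.##
Row 3: ..#.#
Row 4: .#.##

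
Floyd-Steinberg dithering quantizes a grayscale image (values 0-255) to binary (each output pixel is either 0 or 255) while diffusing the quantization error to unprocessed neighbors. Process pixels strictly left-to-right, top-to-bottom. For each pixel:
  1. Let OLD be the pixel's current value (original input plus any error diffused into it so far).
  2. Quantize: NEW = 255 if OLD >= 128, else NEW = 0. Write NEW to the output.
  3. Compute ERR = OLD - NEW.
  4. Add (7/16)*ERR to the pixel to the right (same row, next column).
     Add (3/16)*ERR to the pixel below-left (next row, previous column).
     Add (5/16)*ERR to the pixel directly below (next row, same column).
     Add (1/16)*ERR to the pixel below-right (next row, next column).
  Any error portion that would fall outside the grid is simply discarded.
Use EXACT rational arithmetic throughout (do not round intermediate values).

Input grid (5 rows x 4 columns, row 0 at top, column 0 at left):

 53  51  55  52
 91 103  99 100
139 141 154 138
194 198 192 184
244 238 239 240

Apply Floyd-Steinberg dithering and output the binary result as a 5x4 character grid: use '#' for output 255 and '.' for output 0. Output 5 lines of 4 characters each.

(0,0): OLD=53 → NEW=0, ERR=53
(0,1): OLD=1187/16 → NEW=0, ERR=1187/16
(0,2): OLD=22389/256 → NEW=0, ERR=22389/256
(0,3): OLD=369715/4096 → NEW=0, ERR=369715/4096
(1,0): OLD=31097/256 → NEW=0, ERR=31097/256
(1,1): OLD=407631/2048 → NEW=255, ERR=-114609/2048
(1,2): OLD=8087675/65536 → NEW=0, ERR=8087675/65536
(1,3): OLD=196780109/1048576 → NEW=255, ERR=-70606771/1048576
(2,0): OLD=5454805/32768 → NEW=255, ERR=-2901035/32768
(2,1): OLD=121121143/1048576 → NEW=0, ERR=121121143/1048576
(2,2): OLD=476006643/2097152 → NEW=255, ERR=-58767117/2097152
(2,3): OLD=3771879687/33554432 → NEW=0, ERR=3771879687/33554432
(3,0): OLD=3153977733/16777216 → NEW=255, ERR=-1124212347/16777216
(3,1): OLD=52074684571/268435456 → NEW=255, ERR=-16376356709/268435456
(3,2): OLD=793920394085/4294967296 → NEW=255, ERR=-301296266395/4294967296
(3,3): OLD=12828957798723/68719476736 → NEW=255, ERR=-4694508768957/68719476736
(4,0): OLD=908905962337/4294967296 → NEW=255, ERR=-186310698143/4294967296
(4,1): OLD=6274632439715/34359738368 → NEW=255, ERR=-2487100844125/34359738368
(4,2): OLD=185584292284739/1099511627776 → NEW=255, ERR=-94791172798141/1099511627776
(4,3): OLD=3105893895359173/17592186044416 → NEW=255, ERR=-1380113545966907/17592186044416
Row 0: ....
Row 1: .#.#
Row 2: #.#.
Row 3: ####
Row 4: ####

Answer: ....
.#.#
#.#.
####
####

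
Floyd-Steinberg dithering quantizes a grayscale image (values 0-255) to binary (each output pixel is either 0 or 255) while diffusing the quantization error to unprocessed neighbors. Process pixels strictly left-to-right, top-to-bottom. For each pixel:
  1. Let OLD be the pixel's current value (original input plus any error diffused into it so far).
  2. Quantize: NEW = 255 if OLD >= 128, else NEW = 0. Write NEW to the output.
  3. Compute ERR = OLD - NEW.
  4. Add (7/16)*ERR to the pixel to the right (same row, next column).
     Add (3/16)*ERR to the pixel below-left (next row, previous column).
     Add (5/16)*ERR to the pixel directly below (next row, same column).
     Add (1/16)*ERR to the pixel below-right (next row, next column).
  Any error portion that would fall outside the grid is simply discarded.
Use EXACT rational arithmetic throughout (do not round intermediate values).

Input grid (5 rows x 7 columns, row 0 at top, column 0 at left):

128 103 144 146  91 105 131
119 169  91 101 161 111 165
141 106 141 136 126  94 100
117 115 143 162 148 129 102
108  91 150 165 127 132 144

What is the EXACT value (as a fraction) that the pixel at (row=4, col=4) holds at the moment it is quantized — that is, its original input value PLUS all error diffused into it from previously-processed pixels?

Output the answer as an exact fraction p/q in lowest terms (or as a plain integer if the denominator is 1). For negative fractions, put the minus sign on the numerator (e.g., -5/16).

Answer: 4338762205551581/35184372088832

Derivation:
(0,0): OLD=128 → NEW=255, ERR=-127
(0,1): OLD=759/16 → NEW=0, ERR=759/16
(0,2): OLD=42177/256 → NEW=255, ERR=-23103/256
(0,3): OLD=436295/4096 → NEW=0, ERR=436295/4096
(0,4): OLD=9017841/65536 → NEW=255, ERR=-7693839/65536
(0,5): OLD=56243607/1048576 → NEW=0, ERR=56243607/1048576
(0,6): OLD=2591520545/16777216 → NEW=255, ERR=-1686669535/16777216
(1,0): OLD=22581/256 → NEW=0, ERR=22581/256
(1,1): OLD=404595/2048 → NEW=255, ERR=-117645/2048
(1,2): OLD=3971695/65536 → NEW=0, ERR=3971695/65536
(1,3): OLD=34903939/262144 → NEW=255, ERR=-31942781/262144
(1,4): OLD=1471649129/16777216 → NEW=0, ERR=1471649129/16777216
(1,5): OLD=18783868345/134217728 → NEW=255, ERR=-15441652295/134217728
(1,6): OLD=185975636151/2147483648 → NEW=0, ERR=185975636151/2147483648
(2,0): OLD=5170593/32768 → NEW=255, ERR=-3185247/32768
(2,1): OLD=65428219/1048576 → NEW=0, ERR=65428219/1048576
(2,2): OLD=2697772977/16777216 → NEW=255, ERR=-1580417103/16777216
(2,3): OLD=10327156841/134217728 → NEW=0, ERR=10327156841/134217728
(2,4): OLD=169529670969/1073741824 → NEW=255, ERR=-104274494151/1073741824
(2,5): OLD=1280938301843/34359738368 → NEW=0, ERR=1280938301843/34359738368
(2,6): OLD=74867137406261/549755813888 → NEW=255, ERR=-65320595135179/549755813888
(3,0): OLD=1649579409/16777216 → NEW=0, ERR=1649579409/16777216
(3,1): OLD=20639646525/134217728 → NEW=255, ERR=-13585874115/134217728
(3,2): OLD=94064320647/1073741824 → NEW=0, ERR=94064320647/1073741824
(3,3): OLD=860176287233/4294967296 → NEW=255, ERR=-235040373247/4294967296
(3,4): OLD=58004247546257/549755813888 → NEW=0, ERR=58004247546257/549755813888
(3,5): OLD=696925235212611/4398046511104 → NEW=255, ERR=-424576625118909/4398046511104
(3,6): OLD=1756711827518109/70368744177664 → NEW=0, ERR=1756711827518109/70368744177664
(4,0): OLD=257153787999/2147483648 → NEW=0, ERR=257153787999/2147483648
(4,1): OLD=4615474866515/34359738368 → NEW=255, ERR=-4146258417325/34359738368
(4,2): OLD=59370901734077/549755813888 → NEW=0, ERR=59370901734077/549755813888
(4,3): OLD=969349748367407/4398046511104 → NEW=255, ERR=-152152111964113/4398046511104
(4,4): OLD=4338762205551581/35184372088832 → NEW=0, ERR=4338762205551581/35184372088832
Target (4,4): original=127, with diffused error = 4338762205551581/35184372088832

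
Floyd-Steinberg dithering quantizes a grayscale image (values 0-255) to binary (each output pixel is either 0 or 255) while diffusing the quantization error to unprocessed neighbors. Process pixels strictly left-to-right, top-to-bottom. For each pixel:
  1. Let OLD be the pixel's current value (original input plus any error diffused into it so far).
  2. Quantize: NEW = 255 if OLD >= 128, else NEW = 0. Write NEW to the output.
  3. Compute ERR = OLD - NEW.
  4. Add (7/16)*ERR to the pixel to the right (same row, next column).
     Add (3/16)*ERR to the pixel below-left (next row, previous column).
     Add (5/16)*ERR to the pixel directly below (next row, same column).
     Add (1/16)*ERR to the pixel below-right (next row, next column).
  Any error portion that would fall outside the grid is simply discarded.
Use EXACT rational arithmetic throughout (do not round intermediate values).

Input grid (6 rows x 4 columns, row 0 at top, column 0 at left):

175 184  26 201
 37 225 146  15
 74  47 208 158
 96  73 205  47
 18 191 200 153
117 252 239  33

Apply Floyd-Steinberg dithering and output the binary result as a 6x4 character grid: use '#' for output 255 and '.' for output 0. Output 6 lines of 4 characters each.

(0,0): OLD=175 → NEW=255, ERR=-80
(0,1): OLD=149 → NEW=255, ERR=-106
(0,2): OLD=-163/8 → NEW=0, ERR=-163/8
(0,3): OLD=24587/128 → NEW=255, ERR=-8053/128
(1,0): OLD=-63/8 → NEW=0, ERR=-63/8
(1,1): OLD=11495/64 → NEW=255, ERR=-4825/64
(1,2): OLD=180691/2048 → NEW=0, ERR=180691/2048
(1,3): OLD=1070389/32768 → NEW=0, ERR=1070389/32768
(2,0): OLD=58781/1024 → NEW=0, ERR=58781/1024
(2,1): OLD=2116975/32768 → NEW=0, ERR=2116975/32768
(2,2): OLD=17383347/65536 → NEW=255, ERR=671667/65536
(2,3): OLD=186862679/1048576 → NEW=255, ERR=-80524201/1048576
(3,0): OLD=66087533/524288 → NEW=0, ERR=66087533/524288
(3,1): OLD=1290554995/8388608 → NEW=255, ERR=-848540045/8388608
(3,2): OLD=20614085581/134217728 → NEW=255, ERR=-13611435059/134217728
(3,3): OLD=-44508228581/2147483648 → NEW=0, ERR=-44508228581/2147483648
(4,0): OLD=5157301609/134217728 → NEW=0, ERR=5157301609/134217728
(4,1): OLD=177235693851/1073741824 → NEW=255, ERR=-96568471269/1073741824
(4,2): OLD=4080323333851/34359738368 → NEW=0, ERR=4080323333851/34359738368
(4,3): OLD=105629717200237/549755813888 → NEW=255, ERR=-34558015341203/549755813888
(5,0): OLD=1926631345081/17179869184 → NEW=0, ERR=1926631345081/17179869184
(5,1): OLD=163621587741327/549755813888 → NEW=255, ERR=23433855199887/549755813888
(5,2): OLD=76237874440677/274877906944 → NEW=255, ERR=6144008169957/274877906944
(5,3): OLD=268782280747863/8796093022208 → NEW=0, ERR=268782280747863/8796093022208
Row 0: ##.#
Row 1: .#..
Row 2: ..##
Row 3: .##.
Row 4: .#.#
Row 5: .##.

Answer: ##.#
.#..
..##
.##.
.#.#
.##.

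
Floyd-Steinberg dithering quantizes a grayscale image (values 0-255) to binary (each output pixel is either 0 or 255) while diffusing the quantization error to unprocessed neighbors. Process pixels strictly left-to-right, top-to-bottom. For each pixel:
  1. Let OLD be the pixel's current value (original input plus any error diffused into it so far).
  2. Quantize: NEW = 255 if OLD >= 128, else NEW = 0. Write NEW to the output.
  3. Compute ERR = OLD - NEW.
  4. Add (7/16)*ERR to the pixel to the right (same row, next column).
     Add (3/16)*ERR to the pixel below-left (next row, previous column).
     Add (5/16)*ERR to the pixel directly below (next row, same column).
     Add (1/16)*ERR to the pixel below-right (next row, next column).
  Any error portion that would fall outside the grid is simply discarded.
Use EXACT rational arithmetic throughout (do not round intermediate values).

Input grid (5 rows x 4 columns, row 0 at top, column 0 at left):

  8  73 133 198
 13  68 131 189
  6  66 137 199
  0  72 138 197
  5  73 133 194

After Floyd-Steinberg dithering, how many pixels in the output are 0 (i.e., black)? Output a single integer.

(0,0): OLD=8 → NEW=0, ERR=8
(0,1): OLD=153/2 → NEW=0, ERR=153/2
(0,2): OLD=5327/32 → NEW=255, ERR=-2833/32
(0,3): OLD=81545/512 → NEW=255, ERR=-49015/512
(1,0): OLD=955/32 → NEW=0, ERR=955/32
(1,1): OLD=22749/256 → NEW=0, ERR=22749/256
(1,2): OLD=1057121/8192 → NEW=255, ERR=-1031839/8192
(1,3): OLD=12903287/131072 → NEW=0, ERR=12903287/131072
(2,0): OLD=131023/4096 → NEW=0, ERR=131023/4096
(2,1): OLD=11273877/131072 → NEW=0, ERR=11273877/131072
(2,2): OLD=41754649/262144 → NEW=255, ERR=-25092071/262144
(2,3): OLD=755036021/4194304 → NEW=255, ERR=-314511499/4194304
(3,0): OLD=54785311/2097152 → NEW=0, ERR=54785311/2097152
(3,1): OLD=3166200513/33554432 → NEW=0, ERR=3166200513/33554432
(3,2): OLD=75530500543/536870912 → NEW=255, ERR=-61371582017/536870912
(3,3): OLD=1009940119737/8589934592 → NEW=0, ERR=1009940119737/8589934592
(4,0): OLD=16565780979/536870912 → NEW=0, ERR=16565780979/536870912
(4,1): OLD=413116013337/4294967296 → NEW=0, ERR=413116013337/4294967296
(4,2): OLD=22993646127673/137438953472 → NEW=255, ERR=-12053287007687/137438953472
(4,3): OLD=407321587105887/2199023255552 → NEW=255, ERR=-153429343059873/2199023255552
Output grid:
  Row 0: ..##  (2 black, running=2)
  Row 1: ..#.  (3 black, running=5)
  Row 2: ..##  (2 black, running=7)
  Row 3: ..#.  (3 black, running=10)
  Row 4: ..##  (2 black, running=12)

Answer: 12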